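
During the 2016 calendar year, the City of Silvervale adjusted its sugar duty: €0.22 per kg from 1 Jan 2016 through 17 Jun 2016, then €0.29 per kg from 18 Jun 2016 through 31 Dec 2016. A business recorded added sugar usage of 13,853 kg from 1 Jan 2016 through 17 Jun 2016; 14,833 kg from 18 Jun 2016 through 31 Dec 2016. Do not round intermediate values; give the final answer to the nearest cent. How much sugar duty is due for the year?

€7,349.23

1 Jan – 17 Jun 2016: 13,853 kg at €0.22/kg → €3,047.66
18 Jun – 31 Dec 2016: 14,833 kg at €0.29/kg → €4,301.57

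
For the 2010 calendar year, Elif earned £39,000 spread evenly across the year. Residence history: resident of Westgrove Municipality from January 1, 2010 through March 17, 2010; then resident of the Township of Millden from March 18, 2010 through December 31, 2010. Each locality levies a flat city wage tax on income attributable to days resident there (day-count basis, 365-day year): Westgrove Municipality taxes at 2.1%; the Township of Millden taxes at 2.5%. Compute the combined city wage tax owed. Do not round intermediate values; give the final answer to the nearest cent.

Westgrove Municipality, January 1 – March 17, 2010: 76 days → £39,000 × 2.1% × 76/365 = £170.5315
The Township of Millden, March 18 – December 31, 2010: 289 days → £39,000 × 2.5% × 289/365 = £771.9863
Total = £942.5178

£942.52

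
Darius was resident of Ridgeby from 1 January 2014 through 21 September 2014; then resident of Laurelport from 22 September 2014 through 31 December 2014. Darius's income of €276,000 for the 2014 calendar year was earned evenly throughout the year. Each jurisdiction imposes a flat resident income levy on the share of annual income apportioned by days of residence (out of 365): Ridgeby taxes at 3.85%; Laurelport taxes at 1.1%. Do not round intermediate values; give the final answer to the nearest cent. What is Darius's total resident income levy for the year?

€8,525.75

Ridgeby, 1 January – 21 September 2014: 264 days → €276,000 × 3.85% × 264/365 = €7,685.6548
Laurelport, 22 September – 31 December 2014: 101 days → €276,000 × 1.1% × 101/365 = €840.0986
Total = €8,525.7534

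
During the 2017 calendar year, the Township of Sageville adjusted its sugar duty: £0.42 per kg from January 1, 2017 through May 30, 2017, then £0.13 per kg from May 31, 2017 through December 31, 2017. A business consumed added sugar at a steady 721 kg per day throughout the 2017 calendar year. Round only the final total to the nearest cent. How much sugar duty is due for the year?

£65,574.95

January 1 – May 30, 2017: 150 days × 721 kg/day = 108,150 kg at £0.42/kg → £45,423.00
May 31 – December 31, 2017: 215 days × 721 kg/day = 155,015 kg at £0.13/kg → £20,151.95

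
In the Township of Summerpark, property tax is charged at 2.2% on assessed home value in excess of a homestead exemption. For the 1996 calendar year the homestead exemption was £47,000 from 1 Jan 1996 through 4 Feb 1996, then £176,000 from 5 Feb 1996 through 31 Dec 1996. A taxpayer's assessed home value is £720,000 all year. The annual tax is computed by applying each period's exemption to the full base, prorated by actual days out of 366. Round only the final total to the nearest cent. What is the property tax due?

1 Jan – 4 Feb 1996: 35 days, exemption £47,000 → (£720,000 − £47,000) × 2.2% × 35/366 = £1,415.8743
5 Feb – 31 Dec 1996: 331 days, exemption £176,000 → (£720,000 − £176,000) × 2.2% × 331/366 = £10,823.5191
Total = £12,239.3934

£12,239.39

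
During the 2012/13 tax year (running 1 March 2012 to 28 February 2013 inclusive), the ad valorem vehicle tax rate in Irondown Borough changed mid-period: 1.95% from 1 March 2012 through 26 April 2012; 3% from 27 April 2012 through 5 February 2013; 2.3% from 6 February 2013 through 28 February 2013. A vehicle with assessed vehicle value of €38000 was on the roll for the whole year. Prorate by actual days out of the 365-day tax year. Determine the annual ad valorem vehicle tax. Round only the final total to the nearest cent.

€1060.93

1 March – 26 April 2012: 57 days at 1.95% → €38000 × 1.95% × 57/365 = €115.7178
27 April 2012 – 5 February 2013: 285 days at 3% → €38000 × 3% × 285/365 = €890.1370
6 February – 28 February 2013: 23 days at 2.3% → €38000 × 2.3% × 23/365 = €55.0740
Total = €1060.9288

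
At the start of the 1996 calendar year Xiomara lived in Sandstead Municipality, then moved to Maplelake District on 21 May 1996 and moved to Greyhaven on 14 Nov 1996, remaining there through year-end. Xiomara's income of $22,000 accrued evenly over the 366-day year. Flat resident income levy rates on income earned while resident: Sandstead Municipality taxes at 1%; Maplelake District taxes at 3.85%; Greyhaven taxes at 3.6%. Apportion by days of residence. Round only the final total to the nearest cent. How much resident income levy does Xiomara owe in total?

$598.24

Sandstead Municipality, 1 Jan – 20 May 1996: 141 days → $22,000 × 1% × 141/366 = $84.7541
Maplelake District, 21 May – 13 Nov 1996: 177 days → $22,000 × 3.85% × 177/366 = $409.6148
Greyhaven, 14 Nov – 31 Dec 1996: 48 days → $22,000 × 3.6% × 48/366 = $103.8689
Total = $598.2377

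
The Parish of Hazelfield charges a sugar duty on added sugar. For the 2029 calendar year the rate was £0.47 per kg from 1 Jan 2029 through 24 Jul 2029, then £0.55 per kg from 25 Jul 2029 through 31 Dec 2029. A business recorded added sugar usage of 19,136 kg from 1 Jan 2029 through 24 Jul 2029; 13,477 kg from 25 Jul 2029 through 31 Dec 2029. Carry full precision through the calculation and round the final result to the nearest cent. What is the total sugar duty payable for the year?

£16,406.27

1 Jan – 24 Jul 2029: 19,136 kg at £0.47/kg → £8,993.92
25 Jul – 31 Dec 2029: 13,477 kg at £0.55/kg → £7,412.35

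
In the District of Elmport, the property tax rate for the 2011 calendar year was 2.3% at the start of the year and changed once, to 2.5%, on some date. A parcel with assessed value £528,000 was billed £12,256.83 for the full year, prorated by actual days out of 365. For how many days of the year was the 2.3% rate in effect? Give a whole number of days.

Let d = days at the first rate; then 365 − d days at the second rate.
£528,000 × [2.3%·d + 2.5%·(365−d)] / 365 = £12,256.83
Solving gives d = 326, so the new rate took effect on 23 Nov 2011.

326 days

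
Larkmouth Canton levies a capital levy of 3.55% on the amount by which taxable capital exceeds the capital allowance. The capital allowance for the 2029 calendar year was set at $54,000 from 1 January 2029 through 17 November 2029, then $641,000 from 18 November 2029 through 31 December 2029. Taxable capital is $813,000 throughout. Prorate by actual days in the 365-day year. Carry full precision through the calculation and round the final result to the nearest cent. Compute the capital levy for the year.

$24,432.46

1 January – 17 November 2029: 321 days, exemption $54,000 → ($813,000 − $54,000) × 3.55% × 321/365 = $23,696.3959
18 November – 31 December 2029: 44 days, exemption $641,000 → ($813,000 − $641,000) × 3.55% × 44/365 = $736.0658
Total = $24,432.4616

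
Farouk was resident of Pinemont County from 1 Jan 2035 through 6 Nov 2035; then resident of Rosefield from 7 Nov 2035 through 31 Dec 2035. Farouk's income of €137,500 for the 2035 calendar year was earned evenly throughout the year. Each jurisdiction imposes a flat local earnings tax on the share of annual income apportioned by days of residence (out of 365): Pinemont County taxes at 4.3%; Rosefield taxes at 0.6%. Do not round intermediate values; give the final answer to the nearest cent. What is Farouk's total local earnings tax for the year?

Pinemont County, 1 Jan – 6 Nov 2035: 310 days → €137,500 × 4.3% × 310/365 = €5,021.5753
Rosefield, 7 Nov – 31 Dec 2035: 55 days → €137,500 × 0.6% × 55/365 = €124.3151
Total = €5,145.8904

€5,145.89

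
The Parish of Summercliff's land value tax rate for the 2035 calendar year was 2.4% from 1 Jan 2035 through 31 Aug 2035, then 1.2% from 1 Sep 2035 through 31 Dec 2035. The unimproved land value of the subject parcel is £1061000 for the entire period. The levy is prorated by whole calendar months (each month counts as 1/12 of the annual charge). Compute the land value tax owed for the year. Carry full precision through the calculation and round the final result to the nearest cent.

£21220.00

1 Jan – 31 Aug 2035: 8 months at 2.4% → £1061000 × 2.4% × 8/12 = £16976.0000
1 Sep – 31 Dec 2035: 4 months at 1.2% → £1061000 × 1.2% × 4/12 = £4244.0000
Total = £21220.0000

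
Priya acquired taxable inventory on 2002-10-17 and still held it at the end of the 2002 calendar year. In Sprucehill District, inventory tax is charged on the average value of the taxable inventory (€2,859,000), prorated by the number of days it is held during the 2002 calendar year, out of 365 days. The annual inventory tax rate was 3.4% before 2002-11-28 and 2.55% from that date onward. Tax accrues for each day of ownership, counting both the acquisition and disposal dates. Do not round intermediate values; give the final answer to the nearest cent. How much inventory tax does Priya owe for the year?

2002-10-17 to 2002-11-27: 42 days at 3.4% → €2,859,000 × 3.4% × 42/365 = €11,185.3479
2002-11-28 to 2002-12-31: 34 days at 2.55% → €2,859,000 × 2.55% × 34/365 = €6,791.1041
Total = €17,976.4521

€17,976.45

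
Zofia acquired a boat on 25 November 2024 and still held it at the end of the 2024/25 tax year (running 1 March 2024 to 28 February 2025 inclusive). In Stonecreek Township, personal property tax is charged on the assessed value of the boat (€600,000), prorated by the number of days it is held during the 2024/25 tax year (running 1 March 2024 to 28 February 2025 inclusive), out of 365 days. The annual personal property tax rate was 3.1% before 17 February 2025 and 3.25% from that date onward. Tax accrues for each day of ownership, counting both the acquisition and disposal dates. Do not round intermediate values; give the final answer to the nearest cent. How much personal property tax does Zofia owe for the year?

25 November 2024 – 16 February 2025: 84 days at 3.1% → €600,000 × 3.1% × 84/365 = €4,280.5479
17 February – 28 February 2025: 12 days at 3.25% → €600,000 × 3.25% × 12/365 = €641.0959
Total = €4,921.6438

€4,921.64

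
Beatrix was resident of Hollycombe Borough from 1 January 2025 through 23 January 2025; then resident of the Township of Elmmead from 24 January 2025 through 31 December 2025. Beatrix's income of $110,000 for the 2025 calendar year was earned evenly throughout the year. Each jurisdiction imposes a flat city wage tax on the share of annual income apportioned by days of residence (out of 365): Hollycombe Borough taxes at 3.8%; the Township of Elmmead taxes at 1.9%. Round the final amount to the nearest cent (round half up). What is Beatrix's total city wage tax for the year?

Hollycombe Borough, 1 January – 23 January 2025: 23 days → $110,000 × 3.8% × 23/365 = $263.3973
The Township of Elmmead, 24 January – 31 December 2025: 342 days → $110,000 × 1.9% × 342/365 = $1,958.3014
Total = $2,221.6986

$2,221.70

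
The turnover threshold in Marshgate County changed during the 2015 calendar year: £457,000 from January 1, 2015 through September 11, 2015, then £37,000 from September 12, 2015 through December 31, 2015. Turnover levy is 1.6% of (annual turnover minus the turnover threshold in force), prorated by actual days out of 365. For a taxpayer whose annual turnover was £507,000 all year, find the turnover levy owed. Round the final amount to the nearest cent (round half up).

January 1 – September 11, 2015: 254 days, exemption £457,000 → (£507,000 − £457,000) × 1.6% × 254/365 = £556.7123
September 12 – December 31, 2015: 111 days, exemption £37,000 → (£507,000 − £37,000) × 1.6% × 111/365 = £2,286.9041
Total = £2,843.6164

£2,843.62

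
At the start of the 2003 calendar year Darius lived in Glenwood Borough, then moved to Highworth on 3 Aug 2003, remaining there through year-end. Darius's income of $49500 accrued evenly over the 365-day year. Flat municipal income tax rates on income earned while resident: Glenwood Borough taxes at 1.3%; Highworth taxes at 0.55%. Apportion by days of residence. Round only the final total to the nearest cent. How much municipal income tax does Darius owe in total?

$489.91

Glenwood Borough, 1 Jan – 2 Aug 2003: 214 days → $49500 × 1.3% × 214/365 = $377.2849
Highworth, 3 Aug – 31 Dec 2003: 151 days → $49500 × 0.55% × 151/365 = $112.6295
Total = $489.9144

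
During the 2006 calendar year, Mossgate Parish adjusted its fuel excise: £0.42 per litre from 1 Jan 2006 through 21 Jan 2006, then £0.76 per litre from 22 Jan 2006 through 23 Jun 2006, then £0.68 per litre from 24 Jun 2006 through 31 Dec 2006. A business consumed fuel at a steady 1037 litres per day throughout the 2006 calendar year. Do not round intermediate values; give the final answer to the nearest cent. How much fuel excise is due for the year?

1 Jan – 21 Jan 2006: 21 days × 1037 litres/day = 21,777 litres at £0.42/litre → £9146.34
22 Jan – 23 Jun 2006: 153 days × 1037 litres/day = 158,661 litres at £0.76/litre → £120582.36
24 Jun – 31 Dec 2006: 191 days × 1037 litres/day = 198,067 litres at £0.68/litre → £134685.56

£264414.26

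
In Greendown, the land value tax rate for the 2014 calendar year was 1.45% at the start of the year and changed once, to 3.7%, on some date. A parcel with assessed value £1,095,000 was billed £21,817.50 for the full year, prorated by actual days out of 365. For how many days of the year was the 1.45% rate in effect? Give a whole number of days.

277 days

Let d = days at the first rate; then 365 − d days at the second rate.
£1,095,000 × [1.45%·d + 3.7%·(365−d)] / 365 = £21,817.50
Solving gives d = 277, so the new rate took effect on October 5, 2014.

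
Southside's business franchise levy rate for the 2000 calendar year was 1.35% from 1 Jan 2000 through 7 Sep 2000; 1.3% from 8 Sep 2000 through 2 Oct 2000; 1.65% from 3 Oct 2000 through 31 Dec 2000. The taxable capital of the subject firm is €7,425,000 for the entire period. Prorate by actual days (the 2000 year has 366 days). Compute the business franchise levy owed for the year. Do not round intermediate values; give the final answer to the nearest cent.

€105,461.37

1 Jan – 7 Sep 2000: 251 days at 1.35% → €7,425,000 × 1.35% × 251/366 = €68,742.1107
8 Sep – 2 Oct 2000: 25 days at 1.3% → €7,425,000 × 1.3% × 25/366 = €6,593.2377
3 Oct – 31 Dec 2000: 90 days at 1.65% → €7,425,000 × 1.65% × 90/366 = €30,126.0246
Total = €105,461.3730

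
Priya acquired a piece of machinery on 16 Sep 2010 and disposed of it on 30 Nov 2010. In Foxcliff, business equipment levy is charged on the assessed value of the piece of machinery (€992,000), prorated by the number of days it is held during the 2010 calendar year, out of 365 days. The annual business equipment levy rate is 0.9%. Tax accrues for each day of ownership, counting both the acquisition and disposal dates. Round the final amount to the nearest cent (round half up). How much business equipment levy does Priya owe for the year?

€1,858.98

Days held (16 Sep – 30 Nov 2010): 76 out of 365
Tax = €992,000 × 0.9% × 76/365 = €1,858.9808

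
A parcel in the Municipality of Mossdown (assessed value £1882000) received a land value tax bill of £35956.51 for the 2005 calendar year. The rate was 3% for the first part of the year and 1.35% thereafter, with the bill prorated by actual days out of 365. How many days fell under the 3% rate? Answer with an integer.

124 days

Let d = days at the first rate; then 365 − d days at the second rate.
£1882000 × [3%·d + 1.35%·(365−d)] / 365 = £35956.51
Solving gives d = 124, so the new rate took effect on 5 May 2005.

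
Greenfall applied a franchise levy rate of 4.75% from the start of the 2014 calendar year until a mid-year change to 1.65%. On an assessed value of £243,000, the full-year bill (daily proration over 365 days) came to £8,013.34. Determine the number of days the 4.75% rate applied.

Let d = days at the first rate; then 365 − d days at the second rate.
£243,000 × [4.75%·d + 1.65%·(365−d)] / 365 = £8,013.34
Solving gives d = 194, so the new rate took effect on 14 July 2014.

194 days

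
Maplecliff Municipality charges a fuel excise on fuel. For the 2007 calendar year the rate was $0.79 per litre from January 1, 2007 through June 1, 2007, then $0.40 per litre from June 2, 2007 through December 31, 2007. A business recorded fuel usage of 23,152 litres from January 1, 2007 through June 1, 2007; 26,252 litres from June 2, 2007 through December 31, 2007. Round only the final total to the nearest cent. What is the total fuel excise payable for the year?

January 1 – June 1, 2007: 23,152 litres at $0.79/litre → $18,290.08
June 2 – December 31, 2007: 26,252 litres at $0.40/litre → $10,500.80

$28,790.88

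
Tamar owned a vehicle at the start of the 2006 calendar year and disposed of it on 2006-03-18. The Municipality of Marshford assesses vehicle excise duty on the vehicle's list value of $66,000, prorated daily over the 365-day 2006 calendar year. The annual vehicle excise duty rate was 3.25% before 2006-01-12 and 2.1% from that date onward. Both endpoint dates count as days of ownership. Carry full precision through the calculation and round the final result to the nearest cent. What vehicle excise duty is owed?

$315.26

2006-01-01 to 2006-01-11: 11 days at 3.25% → $66,000 × 3.25% × 11/365 = $64.6438
2006-01-12 to 2006-03-18: 66 days at 2.1% → $66,000 × 2.1% × 66/365 = $250.6192
Total = $315.2630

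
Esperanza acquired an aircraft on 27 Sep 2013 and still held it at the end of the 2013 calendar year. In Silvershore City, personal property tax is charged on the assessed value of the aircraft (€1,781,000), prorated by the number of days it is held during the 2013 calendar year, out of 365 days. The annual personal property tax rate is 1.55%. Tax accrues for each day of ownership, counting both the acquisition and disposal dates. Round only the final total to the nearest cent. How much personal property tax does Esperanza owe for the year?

Days held (27 Sep – 31 Dec 2013): 96 out of 365
Tax = €1,781,000 × 1.55% × 96/365 = €7,260.6247

€7,260.62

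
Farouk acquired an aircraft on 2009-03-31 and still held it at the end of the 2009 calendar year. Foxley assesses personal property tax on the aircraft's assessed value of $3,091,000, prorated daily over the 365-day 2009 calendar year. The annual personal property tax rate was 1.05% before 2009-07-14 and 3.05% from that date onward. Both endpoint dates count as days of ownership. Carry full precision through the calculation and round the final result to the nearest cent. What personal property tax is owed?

2009-03-31 to 2009-07-13: 105 days at 1.05% → $3,091,000 × 1.05% × 105/365 = $9,336.5137
2009-07-14 to 2009-12-31: 171 days at 3.05% → $3,091,000 × 3.05% × 171/365 = $44,167.4260
Total = $53,503.9397

$53,503.94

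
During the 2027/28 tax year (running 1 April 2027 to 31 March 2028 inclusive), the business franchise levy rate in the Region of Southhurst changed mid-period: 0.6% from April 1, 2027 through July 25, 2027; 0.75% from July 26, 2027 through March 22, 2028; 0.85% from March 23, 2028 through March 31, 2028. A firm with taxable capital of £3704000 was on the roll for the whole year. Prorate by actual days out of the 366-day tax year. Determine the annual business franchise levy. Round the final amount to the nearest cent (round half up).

April 1 – July 25, 2027: 116 days at 0.6% → £3704000 × 0.6% × 116/366 = £7043.6721
July 26, 2027 – March 22, 2028: 241 days at 0.75% → £3704000 × 0.75% × 241/366 = £18292.2951
March 23 – March 31, 2028: 9 days at 0.85% → £3704000 × 0.85% × 9/366 = £774.1967
Total = £26110.1639

£26110.16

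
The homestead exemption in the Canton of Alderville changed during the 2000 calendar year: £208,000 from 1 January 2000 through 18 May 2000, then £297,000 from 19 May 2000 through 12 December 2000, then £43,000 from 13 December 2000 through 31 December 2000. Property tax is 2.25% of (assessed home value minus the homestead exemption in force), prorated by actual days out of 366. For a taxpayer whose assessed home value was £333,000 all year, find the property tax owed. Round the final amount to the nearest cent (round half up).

£1,867.19

1 January – 18 May 2000: 139 days, exemption £208,000 → (£333,000 − £208,000) × 2.25% × 139/366 = £1,068.1352
19 May – 12 December 2000: 208 days, exemption £297,000 → (£333,000 − £297,000) × 2.25% × 208/366 = £460.3279
13 December – 31 December 2000: 19 days, exemption £43,000 → (£333,000 − £43,000) × 2.25% × 19/366 = £338.7295
Total = £1,867.1926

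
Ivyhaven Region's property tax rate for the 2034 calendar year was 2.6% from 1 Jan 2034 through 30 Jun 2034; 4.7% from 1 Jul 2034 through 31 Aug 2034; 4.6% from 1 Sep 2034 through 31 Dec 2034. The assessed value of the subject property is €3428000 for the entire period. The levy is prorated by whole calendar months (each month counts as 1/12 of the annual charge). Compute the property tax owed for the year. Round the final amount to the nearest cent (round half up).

€123979.33

1 Jan – 30 Jun 2034: 6 months at 2.6% → €3428000 × 2.6% × 6/12 = €44564.0000
1 Jul – 31 Aug 2034: 2 months at 4.7% → €3428000 × 4.7% × 2/12 = €26852.6667
1 Sep – 31 Dec 2034: 4 months at 4.6% → €3428000 × 4.6% × 4/12 = €52562.6667
Total = €123979.3333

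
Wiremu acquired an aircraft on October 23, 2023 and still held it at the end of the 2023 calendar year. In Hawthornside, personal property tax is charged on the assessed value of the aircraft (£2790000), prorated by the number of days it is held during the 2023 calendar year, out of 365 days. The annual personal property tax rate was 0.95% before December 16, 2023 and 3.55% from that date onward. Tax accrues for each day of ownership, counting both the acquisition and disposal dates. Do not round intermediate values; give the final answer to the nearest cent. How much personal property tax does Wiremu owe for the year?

£8262.99

October 23 – December 15, 2023: 54 days at 0.95% → £2790000 × 0.95% × 54/365 = £3921.2877
December 16 – December 31, 2023: 16 days at 3.55% → £2790000 × 3.55% × 16/365 = £4341.6986
Total = £8262.9863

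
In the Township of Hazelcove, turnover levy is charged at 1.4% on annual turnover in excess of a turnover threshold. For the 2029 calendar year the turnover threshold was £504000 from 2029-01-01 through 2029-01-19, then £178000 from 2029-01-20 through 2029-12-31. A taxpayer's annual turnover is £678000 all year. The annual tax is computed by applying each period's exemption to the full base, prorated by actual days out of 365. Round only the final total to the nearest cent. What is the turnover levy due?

£6762.42

2029-01-01 to 2029-01-19: 19 days, exemption £504000 → (£678000 − £504000) × 1.4% × 19/365 = £126.8055
2029-01-20 to 2029-12-31: 346 days, exemption £178000 → (£678000 − £178000) × 1.4% × 346/365 = £6635.6164
Total = £6762.4219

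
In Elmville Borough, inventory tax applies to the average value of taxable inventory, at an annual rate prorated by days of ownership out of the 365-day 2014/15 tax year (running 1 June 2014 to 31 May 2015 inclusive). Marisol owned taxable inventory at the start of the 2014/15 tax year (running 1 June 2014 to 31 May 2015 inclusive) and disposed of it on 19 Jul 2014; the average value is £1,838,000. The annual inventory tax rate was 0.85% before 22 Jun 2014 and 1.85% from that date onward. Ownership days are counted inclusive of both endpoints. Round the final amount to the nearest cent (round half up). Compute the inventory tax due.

£3,507.31

1 Jun – 21 Jun 2014: 21 days at 0.85% → £1,838,000 × 0.85% × 21/365 = £898.8575
22 Jun – 19 Jul 2014: 28 days at 1.85% → £1,838,000 × 1.85% × 28/365 = £2,608.4493
Total = £3,507.3068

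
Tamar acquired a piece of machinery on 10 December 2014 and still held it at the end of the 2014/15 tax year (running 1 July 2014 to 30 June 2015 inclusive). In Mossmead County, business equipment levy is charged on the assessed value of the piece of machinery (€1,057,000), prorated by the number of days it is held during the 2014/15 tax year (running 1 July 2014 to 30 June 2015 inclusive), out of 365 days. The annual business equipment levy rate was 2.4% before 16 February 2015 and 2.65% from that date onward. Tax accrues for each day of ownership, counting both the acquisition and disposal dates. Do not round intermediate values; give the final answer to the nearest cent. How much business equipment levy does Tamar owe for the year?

10 December 2014 – 15 February 2015: 68 days at 2.4% → €1,057,000 × 2.4% × 68/365 = €4,726.0932
16 February – 30 June 2015: 135 days at 2.65% → €1,057,000 × 2.65% × 135/365 = €10,360.0479
Total = €15,086.1411

€15,086.14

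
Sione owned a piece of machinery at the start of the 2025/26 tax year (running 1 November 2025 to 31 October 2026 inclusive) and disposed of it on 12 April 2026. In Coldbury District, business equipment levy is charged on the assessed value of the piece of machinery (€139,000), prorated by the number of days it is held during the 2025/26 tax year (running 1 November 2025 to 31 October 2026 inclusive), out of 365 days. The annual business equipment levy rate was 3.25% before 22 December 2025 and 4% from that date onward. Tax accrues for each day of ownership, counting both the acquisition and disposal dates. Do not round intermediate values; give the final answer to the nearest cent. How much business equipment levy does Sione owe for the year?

€2,337.29

1 November – 21 December 2025: 51 days at 3.25% → €139,000 × 3.25% × 51/365 = €631.2123
22 December 2025 – 12 April 2026: 112 days at 4% → €139,000 × 4% × 112/365 = €1,706.0822
Total = €2,337.2945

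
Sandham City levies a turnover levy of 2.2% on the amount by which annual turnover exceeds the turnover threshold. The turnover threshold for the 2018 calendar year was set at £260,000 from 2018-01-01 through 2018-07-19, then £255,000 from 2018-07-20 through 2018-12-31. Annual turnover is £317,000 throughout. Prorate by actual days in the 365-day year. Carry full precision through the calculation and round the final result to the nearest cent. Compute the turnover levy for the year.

2018-01-01 to 2018-07-19: 200 days, exemption £260,000 → (£317,000 − £260,000) × 2.2% × 200/365 = £687.1233
2018-07-20 to 2018-12-31: 165 days, exemption £255,000 → (£317,000 − £255,000) × 2.2% × 165/365 = £616.6027
Total = £1,303.7260

£1,303.73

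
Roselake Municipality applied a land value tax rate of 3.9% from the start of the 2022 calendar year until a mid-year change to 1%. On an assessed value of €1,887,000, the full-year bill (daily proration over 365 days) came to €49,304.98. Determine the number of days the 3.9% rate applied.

203 days

Let d = days at the first rate; then 365 − d days at the second rate.
€1,887,000 × [3.9%·d + 1%·(365−d)] / 365 = €49,304.98
Solving gives d = 203, so the new rate took effect on 23 Jul 2022.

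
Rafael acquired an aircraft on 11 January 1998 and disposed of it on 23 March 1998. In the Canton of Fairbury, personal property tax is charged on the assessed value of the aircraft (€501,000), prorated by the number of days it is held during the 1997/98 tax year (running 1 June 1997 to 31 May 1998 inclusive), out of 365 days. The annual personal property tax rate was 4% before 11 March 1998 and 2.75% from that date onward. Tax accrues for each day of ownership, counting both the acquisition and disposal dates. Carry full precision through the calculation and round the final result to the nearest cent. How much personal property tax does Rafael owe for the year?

11 January – 10 March 1998: 59 days at 4% → €501,000 × 4% × 59/365 = €3,239.3425
11 March – 23 March 1998: 13 days at 2.75% → €501,000 × 2.75% × 13/365 = €490.7055
Total = €3,730.0479

€3,730.05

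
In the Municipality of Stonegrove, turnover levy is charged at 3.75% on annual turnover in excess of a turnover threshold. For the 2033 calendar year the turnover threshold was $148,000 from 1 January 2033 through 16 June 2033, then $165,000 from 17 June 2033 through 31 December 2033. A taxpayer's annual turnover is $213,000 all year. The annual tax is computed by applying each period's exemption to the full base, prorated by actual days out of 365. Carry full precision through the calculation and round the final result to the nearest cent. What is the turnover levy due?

$2,091.68

1 January – 16 June 2033: 167 days, exemption $148,000 → ($213,000 − $148,000) × 3.75% × 167/365 = $1,115.2397
17 June – 31 December 2033: 198 days, exemption $165,000 → ($213,000 − $165,000) × 3.75% × 198/365 = $976.4384
Total = $2,091.6781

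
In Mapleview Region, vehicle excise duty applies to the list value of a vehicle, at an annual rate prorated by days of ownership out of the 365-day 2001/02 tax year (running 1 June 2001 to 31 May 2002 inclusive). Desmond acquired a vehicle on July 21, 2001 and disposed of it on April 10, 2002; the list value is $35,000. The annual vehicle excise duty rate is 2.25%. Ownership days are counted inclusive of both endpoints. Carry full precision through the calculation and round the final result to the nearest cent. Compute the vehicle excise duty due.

Days held (July 21, 2001 – April 10, 2002): 264 out of 365
Tax = $35,000 × 2.25% × 264/365 = $569.5890

$569.59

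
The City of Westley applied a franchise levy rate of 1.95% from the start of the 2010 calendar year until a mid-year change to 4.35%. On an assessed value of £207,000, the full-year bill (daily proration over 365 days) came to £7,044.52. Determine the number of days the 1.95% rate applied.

Let d = days at the first rate; then 365 − d days at the second rate.
£207,000 × [1.95%·d + 4.35%·(365−d)] / 365 = £7,044.52
Solving gives d = 144, so the new rate took effect on 25 May 2010.

144 days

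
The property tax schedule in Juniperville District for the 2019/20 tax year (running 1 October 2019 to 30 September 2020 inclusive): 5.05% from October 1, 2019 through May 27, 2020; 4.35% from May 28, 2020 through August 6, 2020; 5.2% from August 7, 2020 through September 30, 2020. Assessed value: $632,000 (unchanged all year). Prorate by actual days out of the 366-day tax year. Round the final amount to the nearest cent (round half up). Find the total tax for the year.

$31,200.25

October 1, 2019 – May 27, 2020: 240 days at 5.05% → $632,000 × 5.05% × 240/366 = $20,928.5246
May 28 – August 6, 2020: 71 days at 4.35% → $632,000 × 4.35% × 71/366 = $5,333.1475
August 7 – September 30, 2020: 55 days at 5.2% → $632,000 × 5.2% × 55/366 = $4,938.5792
Total = $31,200.2514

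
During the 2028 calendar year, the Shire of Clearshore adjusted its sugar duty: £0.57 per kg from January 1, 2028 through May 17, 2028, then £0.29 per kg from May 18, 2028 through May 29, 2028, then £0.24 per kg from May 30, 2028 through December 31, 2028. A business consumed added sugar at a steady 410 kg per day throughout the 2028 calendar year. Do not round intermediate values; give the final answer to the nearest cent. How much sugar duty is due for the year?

£54,931.80

January 1 – May 17, 2028: 138 days × 410 kg/day = 56,580 kg at £0.57/kg → £32,250.60
May 18 – May 29, 2028: 12 days × 410 kg/day = 4,920 kg at £0.29/kg → £1,426.80
May 30 – December 31, 2028: 216 days × 410 kg/day = 88,560 kg at £0.24/kg → £21,254.40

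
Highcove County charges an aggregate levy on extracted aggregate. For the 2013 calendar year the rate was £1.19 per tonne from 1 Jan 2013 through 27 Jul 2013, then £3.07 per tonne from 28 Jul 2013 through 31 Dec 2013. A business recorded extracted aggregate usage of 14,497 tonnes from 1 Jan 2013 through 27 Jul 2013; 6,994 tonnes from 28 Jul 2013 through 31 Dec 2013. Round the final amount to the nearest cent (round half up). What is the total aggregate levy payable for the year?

£38,723.01

1 Jan – 27 Jul 2013: 14,497 tonnes at £1.19/tonne → £17,251.43
28 Jul – 31 Dec 2013: 6,994 tonnes at £3.07/tonne → £21,471.58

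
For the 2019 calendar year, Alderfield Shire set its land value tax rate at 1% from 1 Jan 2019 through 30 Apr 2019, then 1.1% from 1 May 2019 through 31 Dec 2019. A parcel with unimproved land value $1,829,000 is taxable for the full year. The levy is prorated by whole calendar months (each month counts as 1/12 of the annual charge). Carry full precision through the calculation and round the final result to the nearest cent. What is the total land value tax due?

$19,509.33

1 Jan – 30 Apr 2019: 4 months at 1% → $1,829,000 × 1% × 4/12 = $6,096.6667
1 May – 31 Dec 2019: 8 months at 1.1% → $1,829,000 × 1.1% × 8/12 = $13,412.6667
Total = $19,509.3333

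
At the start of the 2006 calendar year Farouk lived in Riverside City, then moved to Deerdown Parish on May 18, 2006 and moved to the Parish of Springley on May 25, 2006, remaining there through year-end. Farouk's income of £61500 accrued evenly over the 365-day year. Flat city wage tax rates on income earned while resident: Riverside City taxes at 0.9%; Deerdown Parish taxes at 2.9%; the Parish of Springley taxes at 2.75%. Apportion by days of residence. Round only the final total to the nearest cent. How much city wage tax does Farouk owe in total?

£1265.97

Riverside City, January 1 – May 17, 2006: 137 days → £61500 × 0.9% × 137/365 = £207.7521
Deerdown Parish, May 18 – May 24, 2006: 7 days → £61500 × 2.9% × 7/365 = £34.2041
The Parish of Springley, May 25 – December 31, 2006: 221 days → £61500 × 2.75% × 221/365 = £1024.0171
Total = £1265.9733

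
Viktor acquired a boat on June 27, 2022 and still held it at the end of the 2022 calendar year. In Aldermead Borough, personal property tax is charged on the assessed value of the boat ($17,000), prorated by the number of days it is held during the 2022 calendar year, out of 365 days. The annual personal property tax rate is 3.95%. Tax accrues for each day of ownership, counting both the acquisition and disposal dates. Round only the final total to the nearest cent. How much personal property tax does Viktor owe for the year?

Days held (June 27 – December 31, 2022): 188 out of 365
Tax = $17,000 × 3.95% × 188/365 = $345.8685

$345.87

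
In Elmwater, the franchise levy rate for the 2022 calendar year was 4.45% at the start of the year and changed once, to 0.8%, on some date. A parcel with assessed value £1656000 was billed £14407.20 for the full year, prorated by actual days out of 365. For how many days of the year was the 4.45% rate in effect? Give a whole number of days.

Let d = days at the first rate; then 365 − d days at the second rate.
£1656000 × [4.45%·d + 0.8%·(365−d)] / 365 = £14407.20
Solving gives d = 7, so the new rate took effect on 8 Jan 2022.

7 days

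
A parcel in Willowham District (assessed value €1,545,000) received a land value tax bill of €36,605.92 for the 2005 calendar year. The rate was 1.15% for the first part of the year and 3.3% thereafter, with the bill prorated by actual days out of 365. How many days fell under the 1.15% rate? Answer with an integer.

158 days

Let d = days at the first rate; then 365 − d days at the second rate.
€1,545,000 × [1.15%·d + 3.3%·(365−d)] / 365 = €36,605.92
Solving gives d = 158, so the new rate took effect on 8 Jun 2005.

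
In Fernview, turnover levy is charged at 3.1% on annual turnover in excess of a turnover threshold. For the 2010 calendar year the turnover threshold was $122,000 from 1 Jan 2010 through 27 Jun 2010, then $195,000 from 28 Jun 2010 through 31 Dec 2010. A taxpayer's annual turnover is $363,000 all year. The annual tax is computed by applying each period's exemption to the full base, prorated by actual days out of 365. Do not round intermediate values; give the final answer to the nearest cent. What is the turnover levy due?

1 Jan – 27 Jun 2010: 178 days, exemption $122,000 → ($363,000 − $122,000) × 3.1% × 178/365 = $3,643.3918
28 Jun – 31 Dec 2010: 187 days, exemption $195,000 → ($363,000 − $195,000) × 3.1% × 187/365 = $2,668.2082
Total = $6,311.6000

$6,311.60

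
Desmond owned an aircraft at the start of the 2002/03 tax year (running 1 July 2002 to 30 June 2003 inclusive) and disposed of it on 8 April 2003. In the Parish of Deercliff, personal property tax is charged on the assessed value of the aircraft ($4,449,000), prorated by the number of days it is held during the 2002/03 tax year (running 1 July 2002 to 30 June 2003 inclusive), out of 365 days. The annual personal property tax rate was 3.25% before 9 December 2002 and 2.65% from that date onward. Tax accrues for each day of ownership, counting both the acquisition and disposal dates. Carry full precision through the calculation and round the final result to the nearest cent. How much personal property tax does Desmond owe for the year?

$102,863.32

1 July – 8 December 2002: 161 days at 3.25% → $4,449,000 × 3.25% × 161/365 = $63,779.1575
9 December 2002 – 8 April 2003: 121 days at 2.65% → $4,449,000 × 2.65% × 121/365 = $39,084.1603
Total = $102,863.3178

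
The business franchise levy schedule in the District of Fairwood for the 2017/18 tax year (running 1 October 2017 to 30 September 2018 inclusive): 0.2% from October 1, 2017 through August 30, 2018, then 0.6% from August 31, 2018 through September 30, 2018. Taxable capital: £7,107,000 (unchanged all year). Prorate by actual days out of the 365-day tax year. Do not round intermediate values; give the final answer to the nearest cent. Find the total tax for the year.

£16,628.43

October 1, 2017 – August 30, 2018: 334 days at 0.2% → £7,107,000 × 0.2% × 334/365 = £13,006.7836
August 31 – September 30, 2018: 31 days at 0.6% → £7,107,000 × 0.6% × 31/365 = £3,621.6493
Total = £16,628.4329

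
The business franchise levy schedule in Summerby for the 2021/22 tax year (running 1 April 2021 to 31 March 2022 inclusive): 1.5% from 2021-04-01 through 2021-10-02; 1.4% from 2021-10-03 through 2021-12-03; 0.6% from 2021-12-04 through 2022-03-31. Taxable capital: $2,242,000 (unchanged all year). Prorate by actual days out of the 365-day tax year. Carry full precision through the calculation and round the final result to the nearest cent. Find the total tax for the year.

$26,725.87

2021-04-01 to 2021-10-02: 185 days at 1.5% → $2,242,000 × 1.5% × 185/365 = $17,045.3425
2021-10-03 to 2021-12-03: 62 days at 1.4% → $2,242,000 × 1.4% × 62/365 = $5,331.6603
2021-12-04 to 2022-03-31: 118 days at 0.6% → $2,242,000 × 0.6% × 118/365 = $4,348.8658
Total = $26,725.8685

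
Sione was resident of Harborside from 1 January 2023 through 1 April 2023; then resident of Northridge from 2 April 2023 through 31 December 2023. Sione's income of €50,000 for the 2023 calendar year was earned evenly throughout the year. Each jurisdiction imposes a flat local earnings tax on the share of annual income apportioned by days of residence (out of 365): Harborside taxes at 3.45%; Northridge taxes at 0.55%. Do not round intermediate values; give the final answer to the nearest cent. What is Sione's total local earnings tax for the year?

Harborside, 1 January – 1 April 2023: 91 days → €50,000 × 3.45% × 91/365 = €430.0685
Northridge, 2 April – 31 December 2023: 274 days → €50,000 × 0.55% × 274/365 = €206.4384
Total = €636.5068

€636.51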